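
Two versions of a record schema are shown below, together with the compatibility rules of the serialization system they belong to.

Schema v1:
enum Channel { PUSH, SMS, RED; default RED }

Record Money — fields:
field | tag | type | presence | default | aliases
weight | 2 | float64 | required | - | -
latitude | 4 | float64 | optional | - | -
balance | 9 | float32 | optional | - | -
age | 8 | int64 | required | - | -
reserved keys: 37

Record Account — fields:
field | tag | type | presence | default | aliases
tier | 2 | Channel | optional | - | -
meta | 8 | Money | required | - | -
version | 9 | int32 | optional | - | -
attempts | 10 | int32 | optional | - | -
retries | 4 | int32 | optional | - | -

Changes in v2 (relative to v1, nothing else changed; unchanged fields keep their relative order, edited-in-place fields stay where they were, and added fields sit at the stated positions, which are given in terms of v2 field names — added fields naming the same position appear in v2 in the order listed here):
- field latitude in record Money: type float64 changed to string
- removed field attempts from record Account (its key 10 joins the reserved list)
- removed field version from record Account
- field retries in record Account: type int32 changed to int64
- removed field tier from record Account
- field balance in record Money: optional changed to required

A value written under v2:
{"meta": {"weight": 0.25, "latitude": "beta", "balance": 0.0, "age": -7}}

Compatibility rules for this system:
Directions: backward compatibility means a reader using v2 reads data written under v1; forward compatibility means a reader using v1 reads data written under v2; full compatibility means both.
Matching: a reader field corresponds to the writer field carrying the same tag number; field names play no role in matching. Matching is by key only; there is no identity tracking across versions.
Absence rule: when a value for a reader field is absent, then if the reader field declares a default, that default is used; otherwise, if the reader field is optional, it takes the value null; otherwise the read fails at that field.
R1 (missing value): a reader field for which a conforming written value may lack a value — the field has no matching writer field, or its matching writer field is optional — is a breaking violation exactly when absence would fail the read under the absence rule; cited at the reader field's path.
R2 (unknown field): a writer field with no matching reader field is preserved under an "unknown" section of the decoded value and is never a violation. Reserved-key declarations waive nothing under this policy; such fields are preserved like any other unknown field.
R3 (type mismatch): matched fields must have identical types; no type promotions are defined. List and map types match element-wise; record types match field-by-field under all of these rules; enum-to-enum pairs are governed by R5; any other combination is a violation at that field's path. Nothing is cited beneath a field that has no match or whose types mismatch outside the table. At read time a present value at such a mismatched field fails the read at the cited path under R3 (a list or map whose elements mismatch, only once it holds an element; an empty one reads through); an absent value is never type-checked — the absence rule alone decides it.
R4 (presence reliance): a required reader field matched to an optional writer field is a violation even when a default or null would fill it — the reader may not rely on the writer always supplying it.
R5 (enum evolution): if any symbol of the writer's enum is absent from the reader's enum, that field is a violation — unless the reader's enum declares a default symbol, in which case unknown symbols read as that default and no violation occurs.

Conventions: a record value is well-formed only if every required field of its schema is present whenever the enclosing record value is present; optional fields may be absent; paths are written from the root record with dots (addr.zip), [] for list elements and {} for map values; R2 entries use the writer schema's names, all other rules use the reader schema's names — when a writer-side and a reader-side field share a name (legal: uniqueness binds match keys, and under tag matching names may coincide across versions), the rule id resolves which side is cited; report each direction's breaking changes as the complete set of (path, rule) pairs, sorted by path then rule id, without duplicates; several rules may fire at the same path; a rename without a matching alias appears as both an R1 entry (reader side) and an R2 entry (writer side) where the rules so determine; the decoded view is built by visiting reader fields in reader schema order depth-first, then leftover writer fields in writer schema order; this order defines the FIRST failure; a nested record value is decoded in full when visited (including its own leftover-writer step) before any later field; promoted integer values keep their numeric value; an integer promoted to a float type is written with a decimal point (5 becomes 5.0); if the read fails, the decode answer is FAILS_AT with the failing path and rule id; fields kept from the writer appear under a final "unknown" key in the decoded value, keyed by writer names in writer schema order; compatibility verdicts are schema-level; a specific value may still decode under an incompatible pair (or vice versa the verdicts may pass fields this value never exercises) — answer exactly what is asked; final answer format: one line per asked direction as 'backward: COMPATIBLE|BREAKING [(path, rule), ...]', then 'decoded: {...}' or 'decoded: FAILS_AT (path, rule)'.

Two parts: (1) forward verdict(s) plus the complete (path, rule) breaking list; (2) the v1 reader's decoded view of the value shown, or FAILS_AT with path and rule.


each type pair in Account: writer, then reader
forward pass over Account, reader schema v1, writer schema v2:
  tier has no writer counterpart
  meta: paired with writer meta (Money -> Money; writer required)
  version has no writer counterpart
  attempts has no writer counterpart
  retries: paired with writer retries (int64 -> int32; writer optional)
  meta.weight: paired with writer meta.weight (float64 -> float64; writer required)
  meta.latitude: paired with writer meta.latitude (string -> float64; writer optional)
  meta.balance: paired with writer meta.balance (float32 -> float32; writer required)
  meta.age: paired with writer meta.age (int64 -> int64; writer required)
  breaking: (meta.latitude, R3)
  breaking: (retries, R3)
  => forward: BREAKING (2)
decode walk for Account under reader schema v1:
  tier := null (absent, optional -> null)
  meta.weight := 0.25
  read fails at meta.latitude under R3
  => FAILS_AT (meta.latitude, R3)
the rest of the Account diff is inert for this question:
  removed field attempts from record Account (its key 10 joins the reserved list) -> triggers nothing under Account's printed rules — same verdict
  removed field version from record Account -> triggers nothing under Account's printed rules — same verdict
  removed field tier from record Account -> triggers nothing under Account's printed rules — same verdict
  field balance in record Money: optional changed to required -> its effect on Account is confined to the backward direction, not asked

forward: BREAKING [(meta.latitude, R3), (retries, R3)]; decoded: FAILS_AT (meta.latitude, R3)


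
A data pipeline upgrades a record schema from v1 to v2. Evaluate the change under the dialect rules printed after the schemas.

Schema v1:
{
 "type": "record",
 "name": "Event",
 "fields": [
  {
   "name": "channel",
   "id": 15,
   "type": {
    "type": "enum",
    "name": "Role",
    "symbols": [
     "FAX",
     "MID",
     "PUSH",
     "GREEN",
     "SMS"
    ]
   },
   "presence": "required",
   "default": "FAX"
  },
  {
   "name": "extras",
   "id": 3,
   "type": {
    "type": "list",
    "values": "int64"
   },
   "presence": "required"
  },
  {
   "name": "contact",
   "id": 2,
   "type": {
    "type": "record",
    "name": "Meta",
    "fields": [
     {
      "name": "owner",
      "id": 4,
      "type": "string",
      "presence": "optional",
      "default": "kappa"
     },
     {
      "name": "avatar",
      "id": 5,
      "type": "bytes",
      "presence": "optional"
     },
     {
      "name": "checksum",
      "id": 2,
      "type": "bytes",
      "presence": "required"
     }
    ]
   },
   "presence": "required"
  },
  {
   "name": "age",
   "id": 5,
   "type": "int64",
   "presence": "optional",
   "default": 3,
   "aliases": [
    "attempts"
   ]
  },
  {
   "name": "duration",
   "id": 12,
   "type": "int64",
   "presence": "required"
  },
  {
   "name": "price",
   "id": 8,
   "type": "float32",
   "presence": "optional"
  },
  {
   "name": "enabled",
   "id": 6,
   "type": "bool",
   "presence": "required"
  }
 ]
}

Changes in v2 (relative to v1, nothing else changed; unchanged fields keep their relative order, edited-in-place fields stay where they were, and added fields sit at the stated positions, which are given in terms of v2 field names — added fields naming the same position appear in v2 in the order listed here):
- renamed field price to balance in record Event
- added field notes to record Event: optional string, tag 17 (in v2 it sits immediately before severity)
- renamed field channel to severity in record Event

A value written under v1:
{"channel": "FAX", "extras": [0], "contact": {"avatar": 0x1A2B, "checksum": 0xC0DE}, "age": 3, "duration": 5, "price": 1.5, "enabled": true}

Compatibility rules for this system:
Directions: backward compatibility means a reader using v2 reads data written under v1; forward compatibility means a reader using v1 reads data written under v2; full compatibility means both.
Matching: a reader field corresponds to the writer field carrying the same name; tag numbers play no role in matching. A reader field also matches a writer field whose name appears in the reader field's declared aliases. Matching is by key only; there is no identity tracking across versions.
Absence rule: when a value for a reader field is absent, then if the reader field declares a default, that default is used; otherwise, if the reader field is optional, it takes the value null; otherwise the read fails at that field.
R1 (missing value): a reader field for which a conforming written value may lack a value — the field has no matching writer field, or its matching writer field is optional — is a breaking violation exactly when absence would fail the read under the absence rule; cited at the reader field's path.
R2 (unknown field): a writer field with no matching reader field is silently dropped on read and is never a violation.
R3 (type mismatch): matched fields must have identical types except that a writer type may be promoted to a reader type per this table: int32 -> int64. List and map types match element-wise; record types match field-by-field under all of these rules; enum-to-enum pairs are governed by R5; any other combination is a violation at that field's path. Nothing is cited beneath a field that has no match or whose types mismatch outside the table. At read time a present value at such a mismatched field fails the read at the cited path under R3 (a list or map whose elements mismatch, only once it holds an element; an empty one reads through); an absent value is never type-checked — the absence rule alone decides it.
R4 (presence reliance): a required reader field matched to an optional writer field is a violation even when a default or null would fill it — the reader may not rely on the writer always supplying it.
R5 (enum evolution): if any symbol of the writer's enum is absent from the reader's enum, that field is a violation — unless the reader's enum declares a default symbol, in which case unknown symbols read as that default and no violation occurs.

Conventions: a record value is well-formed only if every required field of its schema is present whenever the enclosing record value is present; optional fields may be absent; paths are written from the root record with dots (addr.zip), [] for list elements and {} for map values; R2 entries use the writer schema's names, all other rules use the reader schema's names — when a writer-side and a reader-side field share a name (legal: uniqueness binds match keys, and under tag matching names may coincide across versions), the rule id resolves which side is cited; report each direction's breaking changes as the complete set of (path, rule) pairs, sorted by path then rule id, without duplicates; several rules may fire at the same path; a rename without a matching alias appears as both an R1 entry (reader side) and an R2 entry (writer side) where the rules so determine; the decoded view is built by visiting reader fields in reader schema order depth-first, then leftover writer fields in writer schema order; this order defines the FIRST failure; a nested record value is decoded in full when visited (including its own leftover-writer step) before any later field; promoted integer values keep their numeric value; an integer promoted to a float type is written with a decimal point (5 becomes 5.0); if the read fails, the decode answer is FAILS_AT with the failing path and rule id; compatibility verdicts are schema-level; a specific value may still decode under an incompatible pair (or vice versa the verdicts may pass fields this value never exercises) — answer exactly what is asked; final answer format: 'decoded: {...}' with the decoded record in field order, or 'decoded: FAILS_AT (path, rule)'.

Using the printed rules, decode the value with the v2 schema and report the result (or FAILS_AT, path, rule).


decoded: {"notes": null, "severity": "FAX", "extras": [0], "contact": {"owner": "kappa", "avatar": 0x1A2B, "checksum": 0xC0DE}, "age": 3, "duration": 5, "balance": null, "enabled": true}

in Event below, arrows point writer -> reader
migrating the Event value to v2:
  notes := null (absent, optional -> null)
  severity := "FAX" (absent -> default)
  extras := [0]
  contact.owner := "kappa" (absent -> default)
  contact.avatar := 0x1A2B
  contact.checksum := 0xC0DE
  age := 3
  duration := 5
  balance := null (absent, optional -> null)
  enabled := true
  writer channel: unknown -> dropped
  writer price: unknown -> dropped
  => decoded: {"notes": null, "severity": "FAX", "extras": [0], "contact": {"owner": "kappa", "avatar": 0x1A2B, "checksum": 0xC0DE}, "age": 3, "duration": 5, "balance": null, "enabled": true}


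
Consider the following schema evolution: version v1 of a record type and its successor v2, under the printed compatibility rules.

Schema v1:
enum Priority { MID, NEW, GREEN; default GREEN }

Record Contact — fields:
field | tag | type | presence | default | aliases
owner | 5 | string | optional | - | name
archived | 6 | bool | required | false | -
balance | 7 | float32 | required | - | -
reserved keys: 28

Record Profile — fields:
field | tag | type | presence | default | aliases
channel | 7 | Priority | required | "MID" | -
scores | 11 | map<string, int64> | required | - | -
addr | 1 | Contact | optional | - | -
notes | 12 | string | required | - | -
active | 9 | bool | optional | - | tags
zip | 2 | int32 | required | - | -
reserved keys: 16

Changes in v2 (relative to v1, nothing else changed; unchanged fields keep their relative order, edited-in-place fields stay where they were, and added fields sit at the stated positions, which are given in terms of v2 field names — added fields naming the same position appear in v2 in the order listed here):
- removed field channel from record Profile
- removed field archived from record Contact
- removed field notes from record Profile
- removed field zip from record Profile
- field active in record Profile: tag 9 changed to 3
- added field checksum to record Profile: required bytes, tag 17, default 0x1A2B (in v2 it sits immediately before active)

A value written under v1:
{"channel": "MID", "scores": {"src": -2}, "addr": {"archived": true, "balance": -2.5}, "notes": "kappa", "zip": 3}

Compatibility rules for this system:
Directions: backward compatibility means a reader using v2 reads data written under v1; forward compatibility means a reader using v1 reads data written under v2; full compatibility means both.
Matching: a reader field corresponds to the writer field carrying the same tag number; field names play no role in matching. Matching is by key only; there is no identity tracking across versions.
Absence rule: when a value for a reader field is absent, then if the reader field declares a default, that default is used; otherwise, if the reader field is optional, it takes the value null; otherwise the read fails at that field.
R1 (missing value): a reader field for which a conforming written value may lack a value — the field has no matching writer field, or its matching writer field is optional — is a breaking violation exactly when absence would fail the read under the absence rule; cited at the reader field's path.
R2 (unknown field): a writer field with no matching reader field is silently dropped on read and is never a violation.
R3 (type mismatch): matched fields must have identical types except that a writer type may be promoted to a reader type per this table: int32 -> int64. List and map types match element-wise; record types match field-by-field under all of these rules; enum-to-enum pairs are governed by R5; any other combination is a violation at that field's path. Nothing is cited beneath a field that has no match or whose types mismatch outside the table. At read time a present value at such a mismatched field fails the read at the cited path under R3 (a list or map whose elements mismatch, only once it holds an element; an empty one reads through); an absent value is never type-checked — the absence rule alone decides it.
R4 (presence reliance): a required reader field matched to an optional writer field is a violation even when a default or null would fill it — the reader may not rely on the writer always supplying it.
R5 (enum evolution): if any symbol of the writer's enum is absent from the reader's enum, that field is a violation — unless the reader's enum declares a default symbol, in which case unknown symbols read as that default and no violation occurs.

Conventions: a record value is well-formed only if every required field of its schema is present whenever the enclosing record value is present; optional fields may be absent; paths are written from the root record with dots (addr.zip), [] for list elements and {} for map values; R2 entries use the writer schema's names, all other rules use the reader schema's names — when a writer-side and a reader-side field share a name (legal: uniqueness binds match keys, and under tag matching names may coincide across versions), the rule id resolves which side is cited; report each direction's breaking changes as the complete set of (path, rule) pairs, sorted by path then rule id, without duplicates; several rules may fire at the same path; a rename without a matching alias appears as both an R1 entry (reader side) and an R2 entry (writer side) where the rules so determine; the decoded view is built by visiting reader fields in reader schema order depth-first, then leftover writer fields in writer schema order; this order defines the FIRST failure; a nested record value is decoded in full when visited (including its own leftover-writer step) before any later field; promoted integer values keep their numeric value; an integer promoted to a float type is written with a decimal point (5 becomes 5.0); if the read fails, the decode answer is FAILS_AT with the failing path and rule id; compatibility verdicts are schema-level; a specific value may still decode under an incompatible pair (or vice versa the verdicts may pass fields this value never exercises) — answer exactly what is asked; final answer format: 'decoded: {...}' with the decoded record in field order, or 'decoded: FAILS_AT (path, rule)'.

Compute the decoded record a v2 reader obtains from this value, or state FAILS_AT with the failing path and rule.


the writer's type comes first in each Profile pair
decoding the Profile value with the v2 reader:
  scores := {"src": -2}
  addr.owner := null (absent, optional -> null)
  addr.balance := -2.5
  writer addr.archived: unknown -> dropped
  checksum := 0x1A2B (absent -> default)
  active := null (absent, optional -> null)
  writer channel: unknown -> dropped
  writer notes: unknown -> dropped
  writer zip: unknown -> dropped
  => decoded: {"scores": {"src": -2}, "addr": {"owner": null, "balance": -2.5}, "checksum": 0x1A2B, "active": null}
remaining Profile differences; none change what is asked:
  field active in record Profile: tag 9 changed to 3 -> no rule fires on it and the decoded Profile view is identical with or without it

decoded: {"scores": {"src": -2}, "addr": {"owner": null, "balance": -2.5}, "checksum": 0x1A2B, "active": null}


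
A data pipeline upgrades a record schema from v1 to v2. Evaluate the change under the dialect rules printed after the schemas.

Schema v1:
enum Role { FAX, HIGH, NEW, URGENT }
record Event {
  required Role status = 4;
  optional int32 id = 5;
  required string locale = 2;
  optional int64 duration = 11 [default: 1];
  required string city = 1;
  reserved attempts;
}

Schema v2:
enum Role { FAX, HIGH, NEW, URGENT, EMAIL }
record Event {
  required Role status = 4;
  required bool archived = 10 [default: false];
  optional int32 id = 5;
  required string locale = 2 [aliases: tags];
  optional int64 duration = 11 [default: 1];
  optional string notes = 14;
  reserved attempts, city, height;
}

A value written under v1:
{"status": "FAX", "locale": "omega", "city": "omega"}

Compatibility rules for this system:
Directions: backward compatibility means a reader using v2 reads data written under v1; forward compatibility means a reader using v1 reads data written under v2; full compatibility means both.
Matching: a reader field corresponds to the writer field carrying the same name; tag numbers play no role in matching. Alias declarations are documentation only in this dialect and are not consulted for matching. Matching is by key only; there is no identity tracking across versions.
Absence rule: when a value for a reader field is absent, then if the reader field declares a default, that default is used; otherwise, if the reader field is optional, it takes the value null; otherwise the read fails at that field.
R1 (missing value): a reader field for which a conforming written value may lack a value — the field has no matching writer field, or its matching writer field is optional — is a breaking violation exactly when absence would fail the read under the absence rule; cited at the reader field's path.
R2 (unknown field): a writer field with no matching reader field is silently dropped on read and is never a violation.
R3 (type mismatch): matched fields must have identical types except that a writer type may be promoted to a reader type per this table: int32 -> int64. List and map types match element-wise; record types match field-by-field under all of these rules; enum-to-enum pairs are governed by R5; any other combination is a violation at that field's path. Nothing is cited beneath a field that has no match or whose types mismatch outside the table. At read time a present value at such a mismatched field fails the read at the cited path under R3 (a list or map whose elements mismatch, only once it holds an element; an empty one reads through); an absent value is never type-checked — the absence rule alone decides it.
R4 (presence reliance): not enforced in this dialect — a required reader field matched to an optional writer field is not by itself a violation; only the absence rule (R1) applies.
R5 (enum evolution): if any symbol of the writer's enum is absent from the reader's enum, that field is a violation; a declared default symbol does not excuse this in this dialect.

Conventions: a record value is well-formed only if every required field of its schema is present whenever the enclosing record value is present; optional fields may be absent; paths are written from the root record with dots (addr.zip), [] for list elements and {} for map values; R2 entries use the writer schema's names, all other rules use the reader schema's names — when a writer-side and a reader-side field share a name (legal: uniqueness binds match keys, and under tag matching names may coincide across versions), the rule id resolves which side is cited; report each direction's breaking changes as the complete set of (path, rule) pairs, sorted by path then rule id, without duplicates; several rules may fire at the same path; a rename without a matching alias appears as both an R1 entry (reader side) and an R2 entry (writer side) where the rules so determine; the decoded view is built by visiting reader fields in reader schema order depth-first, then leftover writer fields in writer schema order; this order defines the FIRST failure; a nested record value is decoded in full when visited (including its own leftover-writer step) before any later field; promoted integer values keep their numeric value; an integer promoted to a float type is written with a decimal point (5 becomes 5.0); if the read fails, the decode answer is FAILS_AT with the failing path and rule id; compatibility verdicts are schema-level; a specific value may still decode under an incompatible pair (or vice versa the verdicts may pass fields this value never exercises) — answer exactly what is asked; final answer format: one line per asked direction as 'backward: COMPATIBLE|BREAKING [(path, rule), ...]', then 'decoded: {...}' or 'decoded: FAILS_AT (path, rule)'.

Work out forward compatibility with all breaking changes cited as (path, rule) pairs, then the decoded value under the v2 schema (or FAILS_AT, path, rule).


arrows below run writer -> reader for Event
forward analysis of Event with v1 as reader and v2 as writer:
  status: paired with writer status (Role -> Role; writer required)
  id: paired with writer id (int32 -> int32; writer optional)
  locale: paired with writer locale (string -> string; writer required)
  duration: paired with writer duration (int64 -> int64; writer optional)
  city: no writer-side match
  writer archived: unknown to reader
  writer notes: unknown to reader
  R1 fires at city
  R5 fires at status
  => 2 violation(s): forward is BREAKING for Event
decoding the Event value with the v2 reader:
  status := "FAX"
  archived := false (absent -> default)
  id := null (absent, optional -> null)
  locale := "omega"
  duration := 1 (absent -> default)
  notes := null (absent, optional -> null)
  writer city: unknown -> dropped
  => decoded: {"status": "FAX", "archived": false, "id": null, "locale": "omega", "duration": 1, "notes": null}

forward: BREAKING [(city, R1), (status, R5)]; decoded: {"status": "FAX", "archived": false, "id": null, "locale": "omega", "duration": 1, "notes": null}


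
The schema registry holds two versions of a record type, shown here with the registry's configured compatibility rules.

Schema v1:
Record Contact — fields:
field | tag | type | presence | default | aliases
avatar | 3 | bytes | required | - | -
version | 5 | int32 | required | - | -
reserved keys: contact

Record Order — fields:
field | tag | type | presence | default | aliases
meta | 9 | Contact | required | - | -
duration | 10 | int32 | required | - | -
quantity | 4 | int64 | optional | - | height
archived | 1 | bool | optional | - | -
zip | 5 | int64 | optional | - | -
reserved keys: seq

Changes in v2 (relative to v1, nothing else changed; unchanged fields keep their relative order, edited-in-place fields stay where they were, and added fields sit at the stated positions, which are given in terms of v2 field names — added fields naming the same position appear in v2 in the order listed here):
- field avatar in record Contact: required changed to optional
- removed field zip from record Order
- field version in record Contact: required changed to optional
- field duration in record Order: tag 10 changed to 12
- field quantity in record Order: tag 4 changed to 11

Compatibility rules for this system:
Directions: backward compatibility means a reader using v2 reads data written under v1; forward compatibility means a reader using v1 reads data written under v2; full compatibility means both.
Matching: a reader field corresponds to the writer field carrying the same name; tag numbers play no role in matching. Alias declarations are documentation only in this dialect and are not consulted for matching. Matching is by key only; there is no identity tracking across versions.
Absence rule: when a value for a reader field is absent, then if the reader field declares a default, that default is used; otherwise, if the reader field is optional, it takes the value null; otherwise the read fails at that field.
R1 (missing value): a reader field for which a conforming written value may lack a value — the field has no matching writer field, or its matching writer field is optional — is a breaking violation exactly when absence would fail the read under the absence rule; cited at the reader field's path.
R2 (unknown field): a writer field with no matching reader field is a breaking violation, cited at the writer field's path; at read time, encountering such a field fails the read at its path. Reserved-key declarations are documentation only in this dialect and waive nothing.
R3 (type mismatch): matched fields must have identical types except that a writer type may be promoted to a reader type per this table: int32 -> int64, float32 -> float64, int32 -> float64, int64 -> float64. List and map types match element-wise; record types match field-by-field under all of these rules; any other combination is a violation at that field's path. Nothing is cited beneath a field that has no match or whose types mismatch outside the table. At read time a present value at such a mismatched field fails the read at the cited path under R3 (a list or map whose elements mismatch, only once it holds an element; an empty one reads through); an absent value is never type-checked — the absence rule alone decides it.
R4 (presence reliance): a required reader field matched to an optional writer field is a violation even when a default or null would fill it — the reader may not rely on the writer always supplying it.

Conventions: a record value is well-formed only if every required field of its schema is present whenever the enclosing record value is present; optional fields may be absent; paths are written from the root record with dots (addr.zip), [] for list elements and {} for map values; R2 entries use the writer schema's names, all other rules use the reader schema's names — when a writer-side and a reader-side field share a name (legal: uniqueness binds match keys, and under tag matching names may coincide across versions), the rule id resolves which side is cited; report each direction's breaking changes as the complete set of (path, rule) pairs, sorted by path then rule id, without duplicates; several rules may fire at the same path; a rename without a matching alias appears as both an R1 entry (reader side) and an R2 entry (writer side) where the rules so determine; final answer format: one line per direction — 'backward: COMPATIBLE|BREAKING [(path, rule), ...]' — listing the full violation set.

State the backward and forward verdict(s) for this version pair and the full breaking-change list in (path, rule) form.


the writer's type comes first in each Order pair
backward on Order — v2 reading data written by v1:
  writer required, Contact -> Contact: reader meta maps from writer meta
  writer required, int32 -> int32: reader duration maps from writer duration
  writer optional, int64 -> int64: reader quantity maps from writer quantity
  writer optional, bool -> bool: reader archived maps from writer archived
  leftover writer field: zip
  writer required, bytes -> bytes: reader meta.avatar maps from writer meta.avatar
  writer required, int32 -> int32: reader meta.version maps from writer meta.version
  R2 fires at zip
  => backward verdict for Order: BREAKING, 1 violation(s)
forward on Order — v1 reading data written by v2:
  writer required, Contact -> Contact: reader meta maps from writer meta
  writer required, int32 -> int32: reader duration maps from writer duration
  writer optional, int64 -> int64: reader quantity maps from writer quantity
  writer optional, bool -> bool: reader archived maps from writer archived
  zip has no writer counterpart
  writer optional, bytes -> bytes: reader meta.avatar maps from writer meta.avatar
  writer optional, int32 -> int32: reader meta.version maps from writer meta.version
  R1 fires at meta.avatar
  R4 fires at meta.avatar
  R1 fires at meta.version
  R4 fires at meta.version
  => forward verdict for Order: BREAKING, 4 violation(s)

backward: BREAKING [(zip, R2)]; forward: BREAKING [(meta.avatar, R1), (meta.avatar, R4), (meta.version, R1), (meta.version, R4)]


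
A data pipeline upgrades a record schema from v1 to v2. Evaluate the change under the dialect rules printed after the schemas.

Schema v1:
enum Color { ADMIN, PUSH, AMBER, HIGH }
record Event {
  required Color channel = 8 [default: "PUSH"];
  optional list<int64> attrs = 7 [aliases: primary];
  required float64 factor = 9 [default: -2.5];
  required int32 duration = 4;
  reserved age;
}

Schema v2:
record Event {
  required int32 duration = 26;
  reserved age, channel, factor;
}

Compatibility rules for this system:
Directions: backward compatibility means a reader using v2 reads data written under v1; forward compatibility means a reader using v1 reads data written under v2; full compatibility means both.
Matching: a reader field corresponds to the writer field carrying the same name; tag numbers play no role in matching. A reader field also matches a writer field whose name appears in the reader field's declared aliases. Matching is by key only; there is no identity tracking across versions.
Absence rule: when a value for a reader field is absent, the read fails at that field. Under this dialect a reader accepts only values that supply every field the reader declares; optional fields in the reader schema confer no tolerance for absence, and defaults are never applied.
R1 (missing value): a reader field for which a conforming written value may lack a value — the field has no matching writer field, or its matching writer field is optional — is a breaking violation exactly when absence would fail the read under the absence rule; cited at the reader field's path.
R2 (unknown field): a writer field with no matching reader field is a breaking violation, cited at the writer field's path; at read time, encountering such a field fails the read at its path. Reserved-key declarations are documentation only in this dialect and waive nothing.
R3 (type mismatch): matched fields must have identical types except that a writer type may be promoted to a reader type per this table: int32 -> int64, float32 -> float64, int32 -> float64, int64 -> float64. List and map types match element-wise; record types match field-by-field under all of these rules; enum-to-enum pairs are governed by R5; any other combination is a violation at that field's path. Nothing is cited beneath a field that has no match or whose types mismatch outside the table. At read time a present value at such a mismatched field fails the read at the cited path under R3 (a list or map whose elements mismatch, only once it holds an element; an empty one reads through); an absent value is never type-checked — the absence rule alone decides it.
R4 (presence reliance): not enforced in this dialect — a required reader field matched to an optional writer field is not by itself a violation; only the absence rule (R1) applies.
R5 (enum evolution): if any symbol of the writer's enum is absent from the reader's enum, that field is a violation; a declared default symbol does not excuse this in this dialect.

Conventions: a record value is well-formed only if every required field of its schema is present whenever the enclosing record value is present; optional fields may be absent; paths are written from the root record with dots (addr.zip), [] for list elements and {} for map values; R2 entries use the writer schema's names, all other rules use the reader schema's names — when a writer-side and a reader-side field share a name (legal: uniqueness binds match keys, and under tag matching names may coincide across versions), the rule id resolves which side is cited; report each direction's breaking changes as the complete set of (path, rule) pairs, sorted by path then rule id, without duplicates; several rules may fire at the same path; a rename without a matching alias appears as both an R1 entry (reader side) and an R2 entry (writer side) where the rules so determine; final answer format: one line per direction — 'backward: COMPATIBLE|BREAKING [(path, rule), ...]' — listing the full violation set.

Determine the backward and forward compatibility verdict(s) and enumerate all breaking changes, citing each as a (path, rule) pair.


arrows below run writer -> reader for Event
checking backward for Event: reader v2 against writer v1:
  duration: paired with writer duration (int32 -> int32; writer required)
  writer channel: unknown to reader
  writer attrs: unknown to reader
  writer factor: unknown to reader
  R2 fires at attrs
  R2 fires at channel
  R2 fires at factor
  => backward: BREAKING (3)
checking forward for Event: reader v1 against writer v2:
  no writer field matches reader channel
  no writer field matches reader attrs
  no writer field matches reader factor
  duration: paired with writer duration (int32 -> int32; writer required)
  R1 fires at attrs
  R1 fires at channel
  R1 fires at factor
  => forward: BREAKING (3)

backward: BREAKING [(attrs, R2), (channel, R2), (factor, R2)]; forward: BREAKING [(attrs, R1), (channel, R1), (factor, R1)]


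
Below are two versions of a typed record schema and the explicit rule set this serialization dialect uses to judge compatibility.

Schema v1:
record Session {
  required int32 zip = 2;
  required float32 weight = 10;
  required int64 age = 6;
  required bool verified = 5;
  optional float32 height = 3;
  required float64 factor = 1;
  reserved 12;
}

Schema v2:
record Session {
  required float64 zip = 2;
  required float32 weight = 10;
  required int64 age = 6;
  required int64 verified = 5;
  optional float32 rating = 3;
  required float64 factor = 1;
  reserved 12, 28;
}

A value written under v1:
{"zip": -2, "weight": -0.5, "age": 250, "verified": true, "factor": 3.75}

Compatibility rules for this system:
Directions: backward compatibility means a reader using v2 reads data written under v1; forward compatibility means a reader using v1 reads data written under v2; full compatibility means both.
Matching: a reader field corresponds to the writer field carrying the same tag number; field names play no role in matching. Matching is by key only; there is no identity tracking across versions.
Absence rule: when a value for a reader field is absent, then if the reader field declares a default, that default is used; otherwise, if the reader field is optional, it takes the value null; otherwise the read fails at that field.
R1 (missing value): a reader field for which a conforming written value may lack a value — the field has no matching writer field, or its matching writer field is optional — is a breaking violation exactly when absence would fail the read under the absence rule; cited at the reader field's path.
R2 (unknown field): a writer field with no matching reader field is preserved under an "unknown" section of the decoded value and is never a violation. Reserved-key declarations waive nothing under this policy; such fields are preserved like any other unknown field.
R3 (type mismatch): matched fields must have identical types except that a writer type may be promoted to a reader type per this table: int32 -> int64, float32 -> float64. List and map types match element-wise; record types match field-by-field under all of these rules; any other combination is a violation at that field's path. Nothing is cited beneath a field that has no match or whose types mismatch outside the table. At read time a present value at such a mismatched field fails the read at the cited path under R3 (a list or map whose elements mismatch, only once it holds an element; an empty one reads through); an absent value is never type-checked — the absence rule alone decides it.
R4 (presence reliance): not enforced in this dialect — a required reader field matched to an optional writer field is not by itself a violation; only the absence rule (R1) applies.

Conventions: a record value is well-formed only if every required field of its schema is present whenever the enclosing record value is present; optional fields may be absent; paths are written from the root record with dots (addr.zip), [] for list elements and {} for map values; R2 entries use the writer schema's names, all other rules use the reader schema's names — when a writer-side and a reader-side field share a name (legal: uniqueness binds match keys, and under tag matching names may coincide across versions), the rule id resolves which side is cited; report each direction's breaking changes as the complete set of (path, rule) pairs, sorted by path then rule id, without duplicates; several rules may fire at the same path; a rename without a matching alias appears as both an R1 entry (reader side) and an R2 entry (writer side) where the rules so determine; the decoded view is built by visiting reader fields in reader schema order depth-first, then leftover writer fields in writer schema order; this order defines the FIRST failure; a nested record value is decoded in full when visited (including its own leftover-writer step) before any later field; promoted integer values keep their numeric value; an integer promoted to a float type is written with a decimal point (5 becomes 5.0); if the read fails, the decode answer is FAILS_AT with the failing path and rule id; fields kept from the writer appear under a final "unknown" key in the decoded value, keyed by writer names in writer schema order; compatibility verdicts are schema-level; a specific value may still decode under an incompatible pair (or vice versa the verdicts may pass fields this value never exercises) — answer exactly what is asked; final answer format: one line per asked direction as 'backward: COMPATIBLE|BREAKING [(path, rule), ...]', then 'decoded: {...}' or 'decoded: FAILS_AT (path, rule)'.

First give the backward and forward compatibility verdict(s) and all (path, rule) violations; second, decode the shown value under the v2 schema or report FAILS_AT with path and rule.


backward: BREAKING [(verified, R3), (zip, R3)]; forward: BREAKING [(verified, R3), (zip, R3)]; decoded: FAILS_AT (zip, R3)

in Session below, arrows point writer -> reader
backward on Session — v2 reading data written by v1:
  zip: paired with writer zip (int32 -> float64; writer required)
  weight: paired with writer weight (float32 -> float32; writer required)
  age: paired with writer age (int64 -> int64; writer required)
  verified: paired with writer verified (bool -> int64; writer required)
  rating: paired with writer height (float32 -> float32; writer optional)
  factor: paired with writer factor (float64 -> float64; writer required)
  violation R3 at verified
  violation R3 at zip
  => backward: BREAKING (2)
forward on Session — v1 reading data written by v2:
  zip: paired with writer zip (float64 -> int32; writer required)
  weight: paired with writer weight (float32 -> float32; writer required)
  age: paired with writer age (int64 -> int64; writer required)
  verified: paired with writer verified (int64 -> bool; writer required)
  height: paired with writer rating (float32 -> float32; writer optional)
  factor: paired with writer factor (float64 -> float64; writer required)
  violation R3 at verified
  violation R3 at zip
  => forward: BREAKING (2)
decoding the Session value with the v2 reader:
  read fails at zip under R3
  => FAILS_AT (zip, R3)
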